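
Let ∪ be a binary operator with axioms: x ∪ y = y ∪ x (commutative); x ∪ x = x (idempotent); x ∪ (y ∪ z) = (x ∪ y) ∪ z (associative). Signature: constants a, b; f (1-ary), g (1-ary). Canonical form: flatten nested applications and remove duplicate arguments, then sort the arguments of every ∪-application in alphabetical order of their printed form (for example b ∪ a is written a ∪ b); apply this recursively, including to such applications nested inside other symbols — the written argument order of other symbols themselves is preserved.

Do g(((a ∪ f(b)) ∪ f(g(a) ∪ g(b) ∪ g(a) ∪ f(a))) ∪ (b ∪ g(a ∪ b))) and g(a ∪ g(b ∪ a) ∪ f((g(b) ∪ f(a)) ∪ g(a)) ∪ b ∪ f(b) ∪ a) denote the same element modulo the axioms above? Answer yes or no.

Left:  g(((a ∪ f(b)) ∪ f(g(a) ∪ g(b) ∪ g(a) ∪ f(a))) ∪ (b ∪ g(a ∪ b)))
  Work inside:  ((a ∪ f(b)) ∪ f(g(a) ∪ g(b) ∪ g(a) ∪ f(a))) ∪ (b ∪ g(a ∪ b))
  Merge nested applications:  a ∪ f(b) ∪ f(g(a) ∪ g(b) ∪ g(a) ∪ f(a)) ∪ b ∪ g(a ∪ b)
  Simplify inside:  f(g(a) ∪ g(b) ∪ g(a) ∪ f(a))  →  f(f(a) ∪ g(a) ∪ g(b))
  Sort:  a ∪ b ∪ f(b) ∪ f(f(a) ∪ g(a) ∪ g(b)) ∪ g(a ∪ b)
  Put back:  g(a ∪ b ∪ f(b) ∪ f(f(a) ∪ g(a) ∪ g(b)) ∪ g(a ∪ b))
Right:  g(a ∪ g(b ∪ a) ∪ f((g(b) ∪ f(a)) ∪ g(a)) ∪ b ∪ f(b) ∪ a)
  Descend into:  a ∪ g(b ∪ a) ∪ f((g(b) ∪ f(a)) ∪ g(a)) ∪ b ∪ f(b) ∪ a
  Inside:  g(b ∪ a)  →  g(a ∪ b)
  Simplify inside:  f((g(b) ∪ f(a)) ∪ g(a))  →  f(f(a) ∪ g(a) ∪ g(b))
  Deduplicate:  drop duplicate a
  Sort:  a ∪ b ∪ f(b) ∪ f(f(a) ∪ g(a) ∪ g(b)) ∪ g(a ∪ b)
  Put back:  g(a ∪ b ∪ f(b) ∪ f(f(a) ∪ g(a) ∪ g(b)) ∪ g(a ∪ b))

Answer: yes — both canonical forms are g(a ∪ b ∪ f(b) ∪ f(f(a) ∪ g(a) ∪ g(b)) ∪ g(a ∪ b))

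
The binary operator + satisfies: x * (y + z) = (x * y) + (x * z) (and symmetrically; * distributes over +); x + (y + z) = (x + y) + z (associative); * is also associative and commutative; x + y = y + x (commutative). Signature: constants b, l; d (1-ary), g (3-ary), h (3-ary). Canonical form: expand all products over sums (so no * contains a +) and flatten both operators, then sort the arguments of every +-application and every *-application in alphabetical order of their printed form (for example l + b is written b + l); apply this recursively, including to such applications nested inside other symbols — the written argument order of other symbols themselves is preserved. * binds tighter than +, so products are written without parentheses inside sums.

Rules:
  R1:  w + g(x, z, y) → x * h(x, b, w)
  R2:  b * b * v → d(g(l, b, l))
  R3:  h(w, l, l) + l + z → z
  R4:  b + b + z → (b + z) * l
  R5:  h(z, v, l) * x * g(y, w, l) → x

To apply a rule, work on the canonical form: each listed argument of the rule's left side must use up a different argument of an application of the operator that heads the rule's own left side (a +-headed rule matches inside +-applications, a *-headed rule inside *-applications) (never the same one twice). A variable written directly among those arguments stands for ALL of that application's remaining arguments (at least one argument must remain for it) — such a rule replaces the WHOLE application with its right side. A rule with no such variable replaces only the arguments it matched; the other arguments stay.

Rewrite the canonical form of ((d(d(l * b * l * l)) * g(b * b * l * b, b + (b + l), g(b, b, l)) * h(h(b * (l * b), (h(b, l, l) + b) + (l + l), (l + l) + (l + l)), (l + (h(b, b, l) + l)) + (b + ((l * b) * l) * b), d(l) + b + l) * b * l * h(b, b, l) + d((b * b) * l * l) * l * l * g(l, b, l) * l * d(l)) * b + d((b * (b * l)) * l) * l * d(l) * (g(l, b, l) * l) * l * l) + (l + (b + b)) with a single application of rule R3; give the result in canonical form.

Answer: b + b + b * b * d(d(b * l * l * l)) * g(b * b * b * l, b + b + l, g(b, b, l)) * h(b, b, l) * h(h(b * b * l, b + l, l + l + l + l), b + b * b * l * l + h(b, b, l) + l + l, b + d(l) + l) * l + b * d(b * b * l * l) * d(l) * g(l, b, l) * l * l * l + d(b * b * l * l) * d(l) * g(l, b, l) * l * l * l * l + l

Derivation:
Canonical form:  b + b + b * b * d(d(b * l * l * l)) * g(b * b * b * l, b + b + l, g(b, b, l)) * h(b, b, l) * h(h(b * b * l, b + h(b, l, l) + l + l, l + l + l + l), b + b * b * l * l + h(b, b, l) + l + l, b + d(l) + l) * l + b * d(b * b * l * l) * d(l) * g(l, b, l) * l * l * l + d(b * b * l * l) * d(l) * g(l, b, l) * l * l * l * l + l
R3 matches:  uses h(b, l, l), l;  w := b, z := b + l
The variable takes the whole remainder — replace the entire application.
New term:  b + b + b * b * d(d(b * l * l * l)) * g(b * b * b * l, b + b + l, g(b, b, l)) * h(b, b, l) * h(h(b * b * l, b + l, l + l + l + l), b + b * b * l * l + h(b, b, l) + l + l, b + d(l) + l) * l + b * d(b * b * l * l) * d(l) * g(l, b, l) * l * l * l + d(b * b * l * l) * d(l) * g(l, b, l) * l * l * l * l + l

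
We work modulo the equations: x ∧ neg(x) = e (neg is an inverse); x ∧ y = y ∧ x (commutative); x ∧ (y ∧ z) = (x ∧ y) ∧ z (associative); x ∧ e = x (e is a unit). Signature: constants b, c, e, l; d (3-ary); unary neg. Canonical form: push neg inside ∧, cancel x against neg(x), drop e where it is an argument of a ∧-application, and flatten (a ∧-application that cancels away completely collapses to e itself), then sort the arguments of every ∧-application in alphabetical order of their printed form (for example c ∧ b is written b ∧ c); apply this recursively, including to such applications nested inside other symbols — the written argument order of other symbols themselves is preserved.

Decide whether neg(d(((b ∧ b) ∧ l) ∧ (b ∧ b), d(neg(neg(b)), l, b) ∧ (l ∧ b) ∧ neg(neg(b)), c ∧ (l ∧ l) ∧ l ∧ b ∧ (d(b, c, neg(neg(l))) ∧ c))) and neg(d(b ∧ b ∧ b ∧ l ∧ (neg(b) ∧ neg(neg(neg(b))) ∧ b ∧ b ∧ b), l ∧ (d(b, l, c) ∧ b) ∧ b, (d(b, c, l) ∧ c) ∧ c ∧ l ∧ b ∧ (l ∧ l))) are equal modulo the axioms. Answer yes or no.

Left:  neg(d(((b ∧ b) ∧ l) ∧ (b ∧ b), d(neg(neg(b)), l, b) ∧ (l ∧ b) ∧ neg(neg(b)), c ∧ (l ∧ l) ∧ l ∧ b ∧ (d(b, c, neg(neg(l))) ∧ c)))
  Push neg inside:  distribute neg over ∧ and collapse double neg
  Collect:  neg(d(b ∧ b ∧ b ∧ b ∧ l, b ∧ b ∧ d(b, l, b) ∧ l, b ∧ c ∧ c ∧ d(b, c, l) ∧ l ∧ l ∧ l))
Right:  neg(d(b ∧ b ∧ b ∧ l ∧ (neg(b) ∧ neg(neg(neg(b))) ∧ b ∧ b ∧ b), l ∧ (d(b, l, c) ∧ b) ∧ b, (d(b, c, l) ∧ c) ∧ c ∧ l ∧ b ∧ (l ∧ l)))
  Push neg inside:  distribute neg over ∧ and collapse double neg
  Combine occurrences:  neg(d(b ∧ b ∧ b ∧ b ∧ l, b ∧ b ∧ d(b, l, c) ∧ l, b ∧ c ∧ c ∧ d(b, c, l) ∧ l ∧ l ∧ l))

Answer: no — neg(d(b ∧ b ∧ b ∧ b ∧ l, b ∧ b ∧ d(b, l, b) ∧ l, b ∧ c ∧ c ∧ d(b, c, l) ∧ l ∧ l ∧ l)) vs neg(d(b ∧ b ∧ b ∧ b ∧ l, b ∧ b ∧ d(b, l, c) ∧ l, b ∧ c ∧ c ∧ d(b, c, l) ∧ l ∧ l ∧ l))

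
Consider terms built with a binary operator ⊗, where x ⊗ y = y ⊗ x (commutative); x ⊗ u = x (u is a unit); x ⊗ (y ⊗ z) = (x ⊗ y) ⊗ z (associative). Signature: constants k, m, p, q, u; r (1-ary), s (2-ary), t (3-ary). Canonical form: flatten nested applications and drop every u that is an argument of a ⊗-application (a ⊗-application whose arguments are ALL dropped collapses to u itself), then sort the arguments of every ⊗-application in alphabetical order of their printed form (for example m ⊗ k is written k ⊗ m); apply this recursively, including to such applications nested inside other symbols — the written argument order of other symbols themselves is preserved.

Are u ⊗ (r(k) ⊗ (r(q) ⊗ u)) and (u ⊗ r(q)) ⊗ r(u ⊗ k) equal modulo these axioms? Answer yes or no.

Answer: yes — both canonical forms are r(k) ⊗ r(q)

Derivation:
Left:  u ⊗ (r(k) ⊗ (r(q) ⊗ u))
  Merge nested applications:  u ⊗ r(k) ⊗ r(q) ⊗ u
  Drop the unit:  drop u (×2)
  Order the arguments:  r(k) ⊗ r(q)
Right:  (u ⊗ r(q)) ⊗ r(u ⊗ k)
  Flatten:  u ⊗ r(q) ⊗ r(u ⊗ k)
  Inside:  r(u ⊗ k)  →  r(k)
  Drop the unit:  drop u
  Order the arguments:  r(k) ⊗ r(q)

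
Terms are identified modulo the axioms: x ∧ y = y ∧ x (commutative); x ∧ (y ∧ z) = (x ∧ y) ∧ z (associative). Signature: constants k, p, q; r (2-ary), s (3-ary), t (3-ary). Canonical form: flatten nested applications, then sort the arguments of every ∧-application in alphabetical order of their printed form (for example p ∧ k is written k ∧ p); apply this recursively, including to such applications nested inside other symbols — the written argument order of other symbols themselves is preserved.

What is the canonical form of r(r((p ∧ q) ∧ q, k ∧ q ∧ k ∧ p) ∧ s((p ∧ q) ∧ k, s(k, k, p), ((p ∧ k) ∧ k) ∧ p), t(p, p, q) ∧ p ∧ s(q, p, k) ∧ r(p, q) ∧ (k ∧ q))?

Work inside:  r((p ∧ q) ∧ q, k ∧ q ∧ k ∧ p) ∧ s((p ∧ q) ∧ k, s(k, k, p), ((p ∧ k) ∧ k) ∧ p)
Inside:  r((p ∧ q) ∧ q, k ∧ q ∧ k ∧ p)  →  r(p ∧ q ∧ q, k ∧ k ∧ p ∧ q)
Canonicalize subterm:  s((p ∧ q) ∧ k, s(k, k, p), ((p ∧ k) ∧ k) ∧ p)  →  s(k ∧ p ∧ q, s(k, k, p), k ∧ k ∧ p ∧ p)
Sort arguments:  r(p ∧ q ∧ q, k ∧ k ∧ p ∧ q) ∧ s(k ∧ p ∧ q, s(k, k, p), k ∧ k ∧ p ∧ p)
Reassemble:  r(r(p ∧ q ∧ q, k ∧ k ∧ p ∧ q) ∧ s(k ∧ p ∧ q, s(k, k, p), k ∧ k ∧ p ∧ p), k ∧ p ∧ q ∧ r(p, q) ∧ s(q, p, k) ∧ t(p, p, q))

Answer: r(r(p ∧ q ∧ q, k ∧ k ∧ p ∧ q) ∧ s(k ∧ p ∧ q, s(k, k, p), k ∧ k ∧ p ∧ p), k ∧ p ∧ q ∧ r(p, q) ∧ s(q, p, k) ∧ t(p, p, q))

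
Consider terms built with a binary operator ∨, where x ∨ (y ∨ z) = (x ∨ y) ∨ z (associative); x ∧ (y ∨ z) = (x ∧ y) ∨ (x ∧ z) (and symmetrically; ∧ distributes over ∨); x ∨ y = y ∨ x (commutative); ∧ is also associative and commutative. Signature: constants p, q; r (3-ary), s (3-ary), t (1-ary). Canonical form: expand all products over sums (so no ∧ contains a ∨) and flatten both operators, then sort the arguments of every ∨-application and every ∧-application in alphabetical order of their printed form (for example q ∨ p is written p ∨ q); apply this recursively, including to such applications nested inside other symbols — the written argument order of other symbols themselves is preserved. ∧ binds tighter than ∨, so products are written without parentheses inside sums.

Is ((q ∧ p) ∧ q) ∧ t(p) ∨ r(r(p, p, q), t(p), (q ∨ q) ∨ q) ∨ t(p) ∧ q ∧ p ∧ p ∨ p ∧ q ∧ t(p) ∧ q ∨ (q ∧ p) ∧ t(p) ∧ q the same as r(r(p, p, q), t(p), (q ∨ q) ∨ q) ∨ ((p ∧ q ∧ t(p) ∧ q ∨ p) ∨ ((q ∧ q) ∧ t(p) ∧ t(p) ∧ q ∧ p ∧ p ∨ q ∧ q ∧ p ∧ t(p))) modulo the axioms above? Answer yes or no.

Answer: no — p ∧ p ∧ q ∧ t(p) ∨ p ∧ q ∧ q ∧ t(p) ∨ p ∧ q ∧ q ∧ t(p) ∨ p ∧ q ∧ q ∧ t(p) ∨ r(r(p, p, q), t(p), q ∨ q ∨ q) vs p ∨ p ∧ p ∧ q ∧ q ∧ q ∧ t(p) ∧ t(p) ∨ p ∧ q ∧ q ∧ t(p) ∨ p ∧ q ∧ q ∧ t(p) ∨ r(r(p, p, q), t(p), q ∨ q ∨ q)

Derivation:
Left:  ((q ∧ p) ∧ q) ∧ t(p) ∨ r(r(p, p, q), t(p), (q ∨ q) ∨ q) ∨ t(p) ∧ q ∧ p ∧ p ∨ p ∧ q ∧ t(p) ∧ q ∨ (q ∧ p) ∧ t(p) ∧ q
  Flatten:  p ∧ q ∧ q ∧ t(p) ∨ r(r(p, p, q), t(p), q ∨ q ∨ q) ∨ p ∧ p ∧ q ∧ t(p) ∨ p ∧ q ∧ q ∧ t(p) ∨ p ∧ q ∧ q ∧ t(p)
  Sort arguments:  p ∧ p ∧ q ∧ t(p) ∨ p ∧ q ∧ q ∧ t(p) ∨ p ∧ q ∧ q ∧ t(p) ∨ p ∧ q ∧ q ∧ t(p) ∨ r(r(p, p, q), t(p), q ∨ q ∨ q)
Right:  r(r(p, p, q), t(p), (q ∨ q) ∨ q) ∨ ((p ∧ q ∧ t(p) ∧ q ∨ p) ∨ ((q ∧ q) ∧ t(p) ∧ t(p) ∧ q ∧ p ∧ p ∨ q ∧ q ∧ p ∧ t(p)))
  Merge nested applications:  r(r(p, p, q), t(p), q ∨ q ∨ q) ∨ p ∧ q ∧ q ∧ t(p) ∨ p ∨ p ∧ p ∧ q ∧ q ∧ q ∧ t(p) ∧ t(p) ∨ p ∧ q ∧ q ∧ t(p)
  Sort arguments:  p ∨ p ∧ p ∧ q ∧ q ∧ q ∧ t(p) ∧ t(p) ∨ p ∧ q ∧ q ∧ t(p) ∨ p ∧ q ∧ q ∧ t(p) ∨ r(r(p, p, q), t(p), q ∨ q ∨ q)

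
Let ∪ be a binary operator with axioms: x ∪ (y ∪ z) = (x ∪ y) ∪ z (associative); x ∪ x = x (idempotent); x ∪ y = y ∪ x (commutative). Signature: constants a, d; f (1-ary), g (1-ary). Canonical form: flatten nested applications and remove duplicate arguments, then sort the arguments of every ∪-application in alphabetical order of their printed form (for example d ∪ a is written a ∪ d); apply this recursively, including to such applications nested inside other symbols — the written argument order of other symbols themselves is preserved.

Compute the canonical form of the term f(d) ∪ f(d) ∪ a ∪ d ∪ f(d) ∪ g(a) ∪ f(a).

Answer: a ∪ d ∪ f(a) ∪ f(d) ∪ g(a)

Derivation:
Idempotence:  drop duplicate f(d), f(d)
Sort:  a ∪ d ∪ f(a) ∪ f(d) ∪ g(a)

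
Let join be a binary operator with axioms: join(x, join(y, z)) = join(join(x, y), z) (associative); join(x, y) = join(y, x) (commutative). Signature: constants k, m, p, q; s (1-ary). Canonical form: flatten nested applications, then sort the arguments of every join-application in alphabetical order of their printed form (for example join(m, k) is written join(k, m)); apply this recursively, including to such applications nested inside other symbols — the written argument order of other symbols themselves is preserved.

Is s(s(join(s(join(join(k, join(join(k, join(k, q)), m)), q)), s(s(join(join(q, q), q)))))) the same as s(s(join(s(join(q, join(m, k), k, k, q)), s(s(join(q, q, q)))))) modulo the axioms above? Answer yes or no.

Answer: yes — both canonical forms are s(s(join(s(join(k, k, k, m, q, q)), s(s(join(q, q, q))))))

Derivation:
Left:  s(s(join(s(join(join(k, join(join(k, join(k, q)), m)), q)), s(s(join(join(q, q), q))))))
  Focus inside:  join(s(join(join(k, join(join(k, join(k, q)), m)), q)), s(s(join(join(q, q), q))))
  Canonicalize subterm:  s(join(join(k, join(join(k, join(k, q)), m)), q))  →  s(join(k, k, k, m, q, q))
  Inside:  s(s(join(join(q, q), q)))  →  s(s(join(q, q, q)))
  Order the arguments:  join(s(join(k, k, k, m, q, q)), s(s(join(q, q, q))))
  Put back:  s(s(join(s(join(k, k, k, m, q, q)), s(s(join(q, q, q))))))
Right:  s(s(join(s(join(q, join(m, k), k, k, q)), s(s(join(q, q, q))))))
  Work inside:  join(s(join(q, join(m, k), k, k, q)), s(s(join(q, q, q))))
  Inside:  s(join(q, join(m, k), k, k, q))  →  s(join(k, k, k, m, q, q))
  Sort arguments:  join(s(join(k, k, k, m, q, q)), s(s(join(q, q, q))))
  Rebuild:  s(s(join(s(join(k, k, k, m, q, q)), s(s(join(q, q, q))))))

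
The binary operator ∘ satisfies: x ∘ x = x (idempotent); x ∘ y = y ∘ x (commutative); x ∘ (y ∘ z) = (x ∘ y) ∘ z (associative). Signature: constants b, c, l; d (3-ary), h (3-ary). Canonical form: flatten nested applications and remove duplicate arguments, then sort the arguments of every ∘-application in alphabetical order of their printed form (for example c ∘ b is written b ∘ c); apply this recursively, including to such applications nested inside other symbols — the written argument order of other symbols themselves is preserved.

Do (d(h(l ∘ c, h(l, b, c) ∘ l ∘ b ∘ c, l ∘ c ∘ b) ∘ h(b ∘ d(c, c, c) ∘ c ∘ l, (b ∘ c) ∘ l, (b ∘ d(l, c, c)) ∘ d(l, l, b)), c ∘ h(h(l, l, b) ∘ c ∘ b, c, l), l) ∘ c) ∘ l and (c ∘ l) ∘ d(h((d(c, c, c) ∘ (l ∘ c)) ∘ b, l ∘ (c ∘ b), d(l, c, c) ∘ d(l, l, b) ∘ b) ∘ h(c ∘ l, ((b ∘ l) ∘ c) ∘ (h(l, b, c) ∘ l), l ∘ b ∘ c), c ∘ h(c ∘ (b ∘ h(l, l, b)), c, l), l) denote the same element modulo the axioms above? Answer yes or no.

Answer: yes — both canonical forms are c ∘ d(h(b ∘ c ∘ d(c, c, c) ∘ l, b ∘ c ∘ l, b ∘ d(l, c, c) ∘ d(l, l, b)) ∘ h(c ∘ l, b ∘ c ∘ h(l, b, c) ∘ l, b ∘ c ∘ l), c ∘ h(b ∘ c ∘ h(l, l, b), c, l), l) ∘ l

Derivation:
Left:  (d(h(l ∘ c, h(l, b, c) ∘ l ∘ b ∘ c, l ∘ c ∘ b) ∘ h(b ∘ d(c, c, c) ∘ c ∘ l, (b ∘ c) ∘ l, (b ∘ d(l, c, c)) ∘ d(l, l, b)), c ∘ h(h(l, l, b) ∘ c ∘ b, c, l), l) ∘ c) ∘ l
  Merge nested applications:  d(h(l ∘ c, h(l, b, c) ∘ l ∘ b ∘ c, l ∘ c ∘ b) ∘ h(b ∘ d(c, c, c) ∘ c ∘ l, (b ∘ c) ∘ l, (b ∘ d(l, c, c)) ∘ d(l, l, b)), c ∘ h(h(l, l, b) ∘ c ∘ b, c, l), l) ∘ c ∘ l
  Inside:  d(h(l ∘ c, h(l, b, c) ∘ l ∘ b ∘ c, l ∘ c ∘ b) ∘ h(b ∘ d(c, c, c) ∘ c ∘ l, (b ∘ c) ∘ l, (b ∘ d(l, c, c)) ∘ d(l, l, b)), c ∘ h(h(l, l, b) ∘ c ∘ b, c, l), l)  →  d(h(b ∘ c ∘ d(c, c, c) ∘ l, b ∘ c ∘ l, b ∘ d(l, c, c) ∘ d(l, l, b)) ∘ h(c ∘ l, b ∘ c ∘ h(l, b, c) ∘ l, b ∘ c ∘ l), c ∘ h(b ∘ c ∘ h(l, l, b), c, l), l)
  Sort:  c ∘ d(h(b ∘ c ∘ d(c, c, c) ∘ l, b ∘ c ∘ l, b ∘ d(l, c, c) ∘ d(l, l, b)) ∘ h(c ∘ l, b ∘ c ∘ h(l, b, c) ∘ l, b ∘ c ∘ l), c ∘ h(b ∘ c ∘ h(l, l, b), c, l), l) ∘ l
Right:  (c ∘ l) ∘ d(h((d(c, c, c) ∘ (l ∘ c)) ∘ b, l ∘ (c ∘ b), d(l, c, c) ∘ d(l, l, b) ∘ b) ∘ h(c ∘ l, ((b ∘ l) ∘ c) ∘ (h(l, b, c) ∘ l), l ∘ b ∘ c), c ∘ h(c ∘ (b ∘ h(l, l, b)), c, l), l)
  Flatten:  c ∘ l ∘ d(h((d(c, c, c) ∘ (l ∘ c)) ∘ b, l ∘ (c ∘ b), d(l, c, c) ∘ d(l, l, b) ∘ b) ∘ h(c ∘ l, ((b ∘ l) ∘ c) ∘ (h(l, b, c) ∘ l), l ∘ b ∘ c), c ∘ h(c ∘ (b ∘ h(l, l, b)), c, l), l)
  Canonicalize subterm:  d(h((d(c, c, c) ∘ (l ∘ c)) ∘ b, l ∘ (c ∘ b), d(l, c, c) ∘ d(l, l, b) ∘ b) ∘ h(c ∘ l, ((b ∘ l) ∘ c) ∘ (h(l, b, c) ∘ l), l ∘ b ∘ c), c ∘ h(c ∘ (b ∘ h(l, l, b)), c, l), l)  →  d(h(b ∘ c ∘ d(c, c, c) ∘ l, b ∘ c ∘ l, b ∘ d(l, c, c) ∘ d(l, l, b)) ∘ h(c ∘ l, b ∘ c ∘ h(l, b, c) ∘ l, b ∘ c ∘ l), c ∘ h(b ∘ c ∘ h(l, l, b), c, l), l)
  Sort arguments:  c ∘ d(h(b ∘ c ∘ d(c, c, c) ∘ l, b ∘ c ∘ l, b ∘ d(l, c, c) ∘ d(l, l, b)) ∘ h(c ∘ l, b ∘ c ∘ h(l, b, c) ∘ l, b ∘ c ∘ l), c ∘ h(b ∘ c ∘ h(l, l, b), c, l), l) ∘ l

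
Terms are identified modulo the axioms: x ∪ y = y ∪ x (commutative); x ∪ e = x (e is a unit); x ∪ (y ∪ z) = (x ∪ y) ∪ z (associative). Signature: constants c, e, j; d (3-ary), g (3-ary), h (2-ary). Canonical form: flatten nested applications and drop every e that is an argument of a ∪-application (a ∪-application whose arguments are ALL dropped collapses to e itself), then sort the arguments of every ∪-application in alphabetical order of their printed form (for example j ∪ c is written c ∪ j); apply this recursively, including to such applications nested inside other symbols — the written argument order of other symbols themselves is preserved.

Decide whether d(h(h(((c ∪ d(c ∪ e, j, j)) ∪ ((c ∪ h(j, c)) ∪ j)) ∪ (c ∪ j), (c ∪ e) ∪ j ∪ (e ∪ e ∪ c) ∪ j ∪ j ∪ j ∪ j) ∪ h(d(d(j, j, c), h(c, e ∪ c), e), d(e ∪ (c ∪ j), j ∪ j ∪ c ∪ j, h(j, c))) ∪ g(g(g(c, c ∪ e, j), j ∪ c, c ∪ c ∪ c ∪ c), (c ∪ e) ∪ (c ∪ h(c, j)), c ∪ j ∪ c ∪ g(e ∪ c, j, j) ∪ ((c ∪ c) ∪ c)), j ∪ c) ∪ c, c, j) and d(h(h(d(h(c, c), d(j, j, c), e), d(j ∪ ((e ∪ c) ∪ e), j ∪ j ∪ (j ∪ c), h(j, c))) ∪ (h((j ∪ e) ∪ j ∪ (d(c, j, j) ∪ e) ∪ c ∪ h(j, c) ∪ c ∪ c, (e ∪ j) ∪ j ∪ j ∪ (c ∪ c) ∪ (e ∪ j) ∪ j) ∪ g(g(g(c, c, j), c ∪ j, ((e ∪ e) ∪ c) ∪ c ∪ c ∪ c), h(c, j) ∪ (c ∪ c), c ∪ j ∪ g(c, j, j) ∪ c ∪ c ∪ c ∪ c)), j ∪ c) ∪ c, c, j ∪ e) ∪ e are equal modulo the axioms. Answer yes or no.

Left:  d(h(h(((c ∪ d(c ∪ e, j, j)) ∪ ((c ∪ h(j, c)) ∪ j)) ∪ (c ∪ j), (c ∪ e) ∪ j ∪ (e ∪ e ∪ c) ∪ j ∪ j ∪ j ∪ j) ∪ h(d(d(j, j, c), h(c, e ∪ c), e), d(e ∪ (c ∪ j), j ∪ j ∪ c ∪ j, h(j, c))) ∪ g(g(g(c, c ∪ e, j), j ∪ c, c ∪ c ∪ c ∪ c), (c ∪ e) ∪ (c ∪ h(c, j)), c ∪ j ∪ c ∪ g(e ∪ c, j, j) ∪ ((c ∪ c) ∪ c)), j ∪ c) ∪ c, c, j)
  Work inside:  h(h(((c ∪ d(c ∪ e, j, j)) ∪ ((c ∪ h(j, c)) ∪ j)) ∪ (c ∪ j), (c ∪ e) ∪ j ∪ (e ∪ e ∪ c) ∪ j ∪ j ∪ j ∪ j) ∪ h(d(d(j, j, c), h(c, e ∪ c), e), d(e ∪ (c ∪ j), j ∪ j ∪ c ∪ j, h(j, c))) ∪ g(g(g(c, c ∪ e, j), j ∪ c, c ∪ c ∪ c ∪ c), (c ∪ e) ∪ (c ∪ h(c, j)), c ∪ j ∪ c ∪ g(e ∪ c, j, j) ∪ ((c ∪ c) ∪ c)), j ∪ c) ∪ c
  Canonicalize subterm:  h(h(((c ∪ d(c ∪ e, j, j)) ∪ ((c ∪ h(j, c)) ∪ j)) ∪ (c ∪ j), (c ∪ e) ∪ j ∪ (e ∪ e ∪ c) ∪ j ∪ j ∪ j ∪ j) ∪ h(d(d(j, j, c), h(c, e ∪ c), e), d(e ∪ (c ∪ j), j ∪ j ∪ c ∪ j, h(j, c))) ∪ g(g(g(c, c ∪ e, j), j ∪ c, c ∪ c ∪ c ∪ c), (c ∪ e) ∪ (c ∪ h(c, j)), c ∪ j ∪ c ∪ g(e ∪ c, j, j) ∪ ((c ∪ c) ∪ c)), j ∪ c)  →  h(g(g(g(c, c, j), c ∪ j, c ∪ c ∪ c ∪ c), c ∪ c ∪ h(c, j), c ∪ c ∪ c ∪ c ∪ c ∪ g(c, j, j) ∪ j) ∪ h(c ∪ c ∪ c ∪ d(c, j, j) ∪ h(j, c) ∪ j ∪ j, c ∪ c ∪ j ∪ j ∪ j ∪ j ∪ j) ∪ h(d(d(j, j, c), h(c, c), e), d(c ∪ j, c ∪ j ∪ j ∪ j, h(j, c))), c ∪ j)
  Order the arguments:  c ∪ h(g(g(g(c, c, j), c ∪ j, c ∪ c ∪ c ∪ c), c ∪ c ∪ h(c, j), c ∪ c ∪ c ∪ c ∪ c ∪ g(c, j, j) ∪ j) ∪ h(c ∪ c ∪ c ∪ d(c, j, j) ∪ h(j, c) ∪ j ∪ j, c ∪ c ∪ j ∪ j ∪ j ∪ j ∪ j) ∪ h(d(d(j, j, c), h(c, c), e), d(c ∪ j, c ∪ j ∪ j ∪ j, h(j, c))), c ∪ j)
  Reassemble:  d(c ∪ h(g(g(g(c, c, j), c ∪ j, c ∪ c ∪ c ∪ c), c ∪ c ∪ h(c, j), c ∪ c ∪ c ∪ c ∪ c ∪ g(c, j, j) ∪ j) ∪ h(c ∪ c ∪ c ∪ d(c, j, j) ∪ h(j, c) ∪ j ∪ j, c ∪ c ∪ j ∪ j ∪ j ∪ j ∪ j) ∪ h(d(d(j, j, c), h(c, c), e), d(c ∪ j, c ∪ j ∪ j ∪ j, h(j, c))), c ∪ j), c, j)
Right:  d(h(h(d(h(c, c), d(j, j, c), e), d(j ∪ ((e ∪ c) ∪ e), j ∪ j ∪ (j ∪ c), h(j, c))) ∪ (h((j ∪ e) ∪ j ∪ (d(c, j, j) ∪ e) ∪ c ∪ h(j, c) ∪ c ∪ c, (e ∪ j) ∪ j ∪ j ∪ (c ∪ c) ∪ (e ∪ j) ∪ j) ∪ g(g(g(c, c, j), c ∪ j, ((e ∪ e) ∪ c) ∪ c ∪ c ∪ c), h(c, j) ∪ (c ∪ c), c ∪ j ∪ g(c, j, j) ∪ c ∪ c ∪ c ∪ c)), j ∪ c) ∪ c, c, j ∪ e) ∪ e
  Canonicalize subterm:  d(h(h(d(h(c, c), d(j, j, c), e), d(j ∪ ((e ∪ c) ∪ e), j ∪ j ∪ (j ∪ c), h(j, c))) ∪ (h((j ∪ e) ∪ j ∪ (d(c, j, j) ∪ e) ∪ c ∪ h(j, c) ∪ c ∪ c, (e ∪ j) ∪ j ∪ j ∪ (c ∪ c) ∪ (e ∪ j) ∪ j) ∪ g(g(g(c, c, j), c ∪ j, ((e ∪ e) ∪ c) ∪ c ∪ c ∪ c), h(c, j) ∪ (c ∪ c), c ∪ j ∪ g(c, j, j) ∪ c ∪ c ∪ c ∪ c)), j ∪ c) ∪ c, c, j ∪ e)  →  d(c ∪ h(g(g(g(c, c, j), c ∪ j, c ∪ c ∪ c ∪ c), c ∪ c ∪ h(c, j), c ∪ c ∪ c ∪ c ∪ c ∪ g(c, j, j) ∪ j) ∪ h(c ∪ c ∪ c ∪ d(c, j, j) ∪ h(j, c) ∪ j ∪ j, c ∪ c ∪ j ∪ j ∪ j ∪ j ∪ j) ∪ h(d(h(c, c), d(j, j, c), e), d(c ∪ j, c ∪ j ∪ j ∪ j, h(j, c))), c ∪ j), c, j)
  Drop the unit:  drop e
  Sort:  d(c ∪ h(g(g(g(c, c, j), c ∪ j, c ∪ c ∪ c ∪ c), c ∪ c ∪ h(c, j), c ∪ c ∪ c ∪ c ∪ c ∪ g(c, j, j) ∪ j) ∪ h(c ∪ c ∪ c ∪ d(c, j, j) ∪ h(j, c) ∪ j ∪ j, c ∪ c ∪ j ∪ j ∪ j ∪ j ∪ j) ∪ h(d(h(c, c), d(j, j, c), e), d(c ∪ j, c ∪ j ∪ j ∪ j, h(j, c))), c ∪ j), c, j)

Answer: no — d(c ∪ h(g(g(g(c, c, j), c ∪ j, c ∪ c ∪ c ∪ c), c ∪ c ∪ h(c, j), c ∪ c ∪ c ∪ c ∪ c ∪ g(c, j, j) ∪ j) ∪ h(c ∪ c ∪ c ∪ d(c, j, j) ∪ h(j, c) ∪ j ∪ j, c ∪ c ∪ j ∪ j ∪ j ∪ j ∪ j) ∪ h(d(d(j, j, c), h(c, c), e), d(c ∪ j, c ∪ j ∪ j ∪ j, h(j, c))), c ∪ j), c, j) vs d(c ∪ h(g(g(g(c, c, j), c ∪ j, c ∪ c ∪ c ∪ c), c ∪ c ∪ h(c, j), c ∪ c ∪ c ∪ c ∪ c ∪ g(c, j, j) ∪ j) ∪ h(c ∪ c ∪ c ∪ d(c, j, j) ∪ h(j, c) ∪ j ∪ j, c ∪ c ∪ j ∪ j ∪ j ∪ j ∪ j) ∪ h(d(h(c, c), d(j, j, c), e), d(c ∪ j, c ∪ j ∪ j ∪ j, h(j, c))), c ∪ j), c, j)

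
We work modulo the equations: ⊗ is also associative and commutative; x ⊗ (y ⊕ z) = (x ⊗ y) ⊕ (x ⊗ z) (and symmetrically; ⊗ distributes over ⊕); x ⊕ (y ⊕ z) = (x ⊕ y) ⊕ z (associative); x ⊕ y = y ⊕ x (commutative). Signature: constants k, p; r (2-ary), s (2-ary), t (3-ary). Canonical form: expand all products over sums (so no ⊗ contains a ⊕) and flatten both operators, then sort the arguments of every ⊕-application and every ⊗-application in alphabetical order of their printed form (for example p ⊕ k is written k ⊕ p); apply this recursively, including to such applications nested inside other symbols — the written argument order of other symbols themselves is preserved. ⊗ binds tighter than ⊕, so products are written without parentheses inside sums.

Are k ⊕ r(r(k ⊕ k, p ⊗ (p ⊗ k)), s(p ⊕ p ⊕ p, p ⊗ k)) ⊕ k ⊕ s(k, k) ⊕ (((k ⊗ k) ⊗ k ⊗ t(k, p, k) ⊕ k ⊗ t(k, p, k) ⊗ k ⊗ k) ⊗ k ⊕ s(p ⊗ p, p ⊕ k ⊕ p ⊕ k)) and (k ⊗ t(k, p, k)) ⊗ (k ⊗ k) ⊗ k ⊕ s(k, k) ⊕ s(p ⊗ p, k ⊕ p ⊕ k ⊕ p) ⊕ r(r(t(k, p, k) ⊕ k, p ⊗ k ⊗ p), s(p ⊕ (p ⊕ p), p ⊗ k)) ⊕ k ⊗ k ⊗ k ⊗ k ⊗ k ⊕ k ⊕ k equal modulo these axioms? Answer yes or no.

Answer: no — k ⊕ k ⊕ k ⊗ k ⊗ k ⊗ k ⊗ t(k, p, k) ⊕ k ⊗ k ⊗ k ⊗ k ⊗ t(k, p, k) ⊕ r(r(k ⊕ k, k ⊗ p ⊗ p), s(p ⊕ p ⊕ p, k ⊗ p)) ⊕ s(k, k) ⊕ s(p ⊗ p, k ⊕ k ⊕ p ⊕ p) vs k ⊕ k ⊕ k ⊗ k ⊗ k ⊗ k ⊗ k ⊕ k ⊗ k ⊗ k ⊗ k ⊗ t(k, p, k) ⊕ r(r(k ⊕ t(k, p, k), k ⊗ p ⊗ p), s(p ⊕ p ⊕ p, k ⊗ p)) ⊕ s(k, k) ⊕ s(p ⊗ p, k ⊕ k ⊕ p ⊕ p)

Derivation:
Left:  k ⊕ r(r(k ⊕ k, p ⊗ (p ⊗ k)), s(p ⊕ p ⊕ p, p ⊗ k)) ⊕ k ⊕ s(k, k) ⊕ (((k ⊗ k) ⊗ k ⊗ t(k, p, k) ⊕ k ⊗ t(k, p, k) ⊗ k ⊗ k) ⊗ k ⊕ s(p ⊗ p, p ⊕ k ⊕ p ⊕ k))
  Distribute:  k ⊕ r(r(k ⊕ k, k ⊗ p ⊗ p), s(p ⊕ p ⊕ p, k ⊗ p)) ⊕ k ⊕ s(k, k) ⊕ k ⊗ k ⊗ k ⊗ k ⊗ t(k, p, k) ⊕ k ⊗ k ⊗ k ⊗ k ⊗ t(k, p, k) ⊕ s(p ⊗ p, k ⊕ k ⊕ p ⊕ p)
  Sort:  k ⊕ k ⊕ k ⊗ k ⊗ k ⊗ k ⊗ t(k, p, k) ⊕ k ⊗ k ⊗ k ⊗ k ⊗ t(k, p, k) ⊕ r(r(k ⊕ k, k ⊗ p ⊗ p), s(p ⊕ p ⊕ p, k ⊗ p)) ⊕ s(k, k) ⊕ s(p ⊗ p, k ⊕ k ⊕ p ⊕ p)
Right:  (k ⊗ t(k, p, k)) ⊗ (k ⊗ k) ⊗ k ⊕ s(k, k) ⊕ s(p ⊗ p, k ⊕ p ⊕ k ⊕ p) ⊕ r(r(t(k, p, k) ⊕ k, p ⊗ k ⊗ p), s(p ⊕ (p ⊕ p), p ⊗ k)) ⊕ k ⊗ k ⊗ k ⊗ k ⊗ k ⊕ k ⊕ k
  Flatten:  k ⊗ k ⊗ k ⊗ k ⊗ t(k, p, k) ⊕ s(k, k) ⊕ s(p ⊗ p, k ⊕ k ⊕ p ⊕ p) ⊕ r(r(k ⊕ t(k, p, k), k ⊗ p ⊗ p), s(p ⊕ p ⊕ p, k ⊗ p)) ⊕ k ⊗ k ⊗ k ⊗ k ⊗ k ⊕ k ⊕ k
  Sort:  k ⊕ k ⊕ k ⊗ k ⊗ k ⊗ k ⊗ k ⊕ k ⊗ k ⊗ k ⊗ k ⊗ t(k, p, k) ⊕ r(r(k ⊕ t(k, p, k), k ⊗ p ⊗ p), s(p ⊕ p ⊕ p, k ⊗ p)) ⊕ s(k, k) ⊕ s(p ⊗ p, k ⊕ k ⊕ p ⊕ p)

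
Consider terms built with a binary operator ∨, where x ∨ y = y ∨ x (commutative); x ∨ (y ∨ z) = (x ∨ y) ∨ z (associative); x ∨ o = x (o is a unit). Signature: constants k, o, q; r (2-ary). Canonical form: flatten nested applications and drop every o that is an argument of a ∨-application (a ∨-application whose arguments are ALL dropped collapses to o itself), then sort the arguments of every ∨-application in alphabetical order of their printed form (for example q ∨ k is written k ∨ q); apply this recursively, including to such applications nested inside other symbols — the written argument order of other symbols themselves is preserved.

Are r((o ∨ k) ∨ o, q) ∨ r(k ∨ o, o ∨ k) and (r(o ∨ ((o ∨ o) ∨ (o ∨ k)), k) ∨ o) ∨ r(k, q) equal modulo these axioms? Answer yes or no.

Left:  r((o ∨ k) ∨ o, q) ∨ r(k ∨ o, o ∨ k)
  Simplify inside:  r((o ∨ k) ∨ o, q)  →  r(k, q)
  Inside:  r(k ∨ o, o ∨ k)  →  r(k, k)
  Order the arguments:  r(k, k) ∨ r(k, q)
Right:  (r(o ∨ ((o ∨ o) ∨ (o ∨ k)), k) ∨ o) ∨ r(k, q)
  Merge nested applications:  r(o ∨ ((o ∨ o) ∨ (o ∨ k)), k) ∨ o ∨ r(k, q)
  Canonicalize subterm:  r(o ∨ ((o ∨ o) ∨ (o ∨ k)), k)  →  r(k, k)
  Units out:  drop o
  Sort arguments:  r(k, k) ∨ r(k, q)

Answer: yes — both canonical forms are r(k, k) ∨ r(k, q)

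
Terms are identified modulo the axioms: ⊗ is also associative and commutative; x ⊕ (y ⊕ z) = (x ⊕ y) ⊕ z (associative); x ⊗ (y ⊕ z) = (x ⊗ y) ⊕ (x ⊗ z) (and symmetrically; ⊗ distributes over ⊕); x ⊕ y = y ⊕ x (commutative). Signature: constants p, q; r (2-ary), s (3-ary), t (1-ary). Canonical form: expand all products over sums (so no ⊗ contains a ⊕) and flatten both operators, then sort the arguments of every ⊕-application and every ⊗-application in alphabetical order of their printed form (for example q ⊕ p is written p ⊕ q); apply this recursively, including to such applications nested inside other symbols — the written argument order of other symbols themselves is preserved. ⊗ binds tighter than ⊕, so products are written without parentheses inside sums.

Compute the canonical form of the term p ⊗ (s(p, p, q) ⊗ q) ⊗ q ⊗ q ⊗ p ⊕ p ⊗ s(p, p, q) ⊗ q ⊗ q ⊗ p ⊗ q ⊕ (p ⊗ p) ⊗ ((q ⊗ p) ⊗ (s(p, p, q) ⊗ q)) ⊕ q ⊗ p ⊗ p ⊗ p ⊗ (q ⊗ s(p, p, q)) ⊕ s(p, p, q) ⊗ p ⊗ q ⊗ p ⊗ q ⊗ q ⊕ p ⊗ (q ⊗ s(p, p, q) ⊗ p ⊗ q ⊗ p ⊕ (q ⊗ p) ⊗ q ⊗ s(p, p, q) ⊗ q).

Answer: p ⊗ p ⊗ p ⊗ q ⊗ q ⊗ s(p, p, q) ⊕ p ⊗ p ⊗ p ⊗ q ⊗ q ⊗ s(p, p, q) ⊕ p ⊗ p ⊗ p ⊗ q ⊗ q ⊗ s(p, p, q) ⊕ p ⊗ p ⊗ q ⊗ q ⊗ q ⊗ s(p, p, q) ⊕ p ⊗ p ⊗ q ⊗ q ⊗ q ⊗ s(p, p, q) ⊕ p ⊗ p ⊗ q ⊗ q ⊗ q ⊗ s(p, p, q) ⊕ p ⊗ p ⊗ q ⊗ q ⊗ q ⊗ s(p, p, q)

Derivation:
Expand products over sums:  p ⊗ p ⊗ q ⊗ q ⊗ q ⊗ s(p, p, q) ⊕ p ⊗ p ⊗ q ⊗ q ⊗ q ⊗ s(p, p, q) ⊕ p ⊗ p ⊗ p ⊗ q ⊗ q ⊗ s(p, p, q) ⊕ p ⊗ p ⊗ p ⊗ q ⊗ q ⊗ s(p, p, q) ⊕ p ⊗ p ⊗ q ⊗ q ⊗ q ⊗ s(p, p, q) ⊕ p ⊗ p ⊗ p ⊗ q ⊗ q ⊗ s(p, p, q) ⊕ p ⊗ p ⊗ q ⊗ q ⊗ q ⊗ s(p, p, q)
Sort arguments:  p ⊗ p ⊗ p ⊗ q ⊗ q ⊗ s(p, p, q) ⊕ p ⊗ p ⊗ p ⊗ q ⊗ q ⊗ s(p, p, q) ⊕ p ⊗ p ⊗ p ⊗ q ⊗ q ⊗ s(p, p, q) ⊕ p ⊗ p ⊗ q ⊗ q ⊗ q ⊗ s(p, p, q) ⊕ p ⊗ p ⊗ q ⊗ q ⊗ q ⊗ s(p, p, q) ⊕ p ⊗ p ⊗ q ⊗ q ⊗ q ⊗ s(p, p, q) ⊕ p ⊗ p ⊗ q ⊗ q ⊗ q ⊗ s(p, p, q)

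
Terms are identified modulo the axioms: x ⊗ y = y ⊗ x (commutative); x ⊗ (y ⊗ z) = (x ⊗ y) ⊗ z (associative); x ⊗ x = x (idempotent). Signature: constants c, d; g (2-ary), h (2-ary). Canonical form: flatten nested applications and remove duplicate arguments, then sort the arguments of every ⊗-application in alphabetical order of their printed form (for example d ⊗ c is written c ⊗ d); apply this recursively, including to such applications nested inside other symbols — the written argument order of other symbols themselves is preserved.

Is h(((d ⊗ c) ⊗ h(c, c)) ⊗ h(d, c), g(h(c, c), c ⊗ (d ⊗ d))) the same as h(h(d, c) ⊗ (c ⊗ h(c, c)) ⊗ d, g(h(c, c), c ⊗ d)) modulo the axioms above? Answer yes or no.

Answer: yes — both canonical forms are h(c ⊗ d ⊗ h(c, c) ⊗ h(d, c), g(h(c, c), c ⊗ d))

Derivation:
Left:  h(((d ⊗ c) ⊗ h(c, c)) ⊗ h(d, c), g(h(c, c), c ⊗ (d ⊗ d)))
  Focus inside:  ((d ⊗ c) ⊗ h(c, c)) ⊗ h(d, c)
  Flatten:  d ⊗ c ⊗ h(c, c) ⊗ h(d, c)
  Sort arguments:  c ⊗ d ⊗ h(c, c) ⊗ h(d, c)
  Rebuild:  h(c ⊗ d ⊗ h(c, c) ⊗ h(d, c), g(h(c, c), c ⊗ d))
Right:  h(h(d, c) ⊗ (c ⊗ h(c, c)) ⊗ d, g(h(c, c), c ⊗ d))
  Focus inside:  h(d, c) ⊗ (c ⊗ h(c, c)) ⊗ d
  Un-nest:  h(d, c) ⊗ c ⊗ h(c, c) ⊗ d
  Sort:  c ⊗ d ⊗ h(c, c) ⊗ h(d, c)
  Put back:  h(c ⊗ d ⊗ h(c, c) ⊗ h(d, c), g(h(c, c), c ⊗ d))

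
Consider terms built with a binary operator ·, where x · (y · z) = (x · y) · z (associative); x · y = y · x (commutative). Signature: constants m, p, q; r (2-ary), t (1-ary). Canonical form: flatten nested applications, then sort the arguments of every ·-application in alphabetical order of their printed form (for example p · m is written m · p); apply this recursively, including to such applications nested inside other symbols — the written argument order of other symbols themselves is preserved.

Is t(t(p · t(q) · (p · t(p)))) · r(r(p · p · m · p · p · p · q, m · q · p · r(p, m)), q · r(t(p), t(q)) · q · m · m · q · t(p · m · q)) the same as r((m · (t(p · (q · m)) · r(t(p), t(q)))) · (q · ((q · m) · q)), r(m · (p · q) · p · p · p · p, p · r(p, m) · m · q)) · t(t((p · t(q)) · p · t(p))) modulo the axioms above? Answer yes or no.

Answer: no — r(r(m · p · p · p · p · p · q, m · p · q · r(p, m)), m · m · q · q · q · r(t(p), t(q)) · t(m · p · q)) · t(t(p · p · t(p) · t(q))) vs r(m · m · q · q · q · r(t(p), t(q)) · t(m · p · q), r(m · p · p · p · p · p · q, m · p · q · r(p, m))) · t(t(p · p · t(p) · t(q)))

Derivation:
Left:  t(t(p · t(q) · (p · t(p)))) · r(r(p · p · m · p · p · p · q, m · q · p · r(p, m)), q · r(t(p), t(q)) · q · m · m · q · t(p · m · q))
  Simplify inside:  t(t(p · t(q) · (p · t(p))))  →  t(t(p · p · t(p) · t(q)))
  Inside:  r(r(p · p · m · p · p · p · q, m · q · p · r(p, m)), q · r(t(p), t(q)) · q · m · m · q · t(p · m · q))  →  r(r(m · p · p · p · p · p · q, m · p · q · r(p, m)), m · m · q · q · q · r(t(p), t(q)) · t(m · p · q))
  Sort:  r(r(m · p · p · p · p · p · q, m · p · q · r(p, m)), m · m · q · q · q · r(t(p), t(q)) · t(m · p · q)) · t(t(p · p · t(p) · t(q)))
Right:  r((m · (t(p · (q · m)) · r(t(p), t(q)))) · (q · ((q · m) · q)), r(m · (p · q) · p · p · p · p, p · r(p, m) · m · q)) · t(t((p · t(q)) · p · t(p)))
  Inside:  r((m · (t(p · (q · m)) · r(t(p), t(q)))) · (q · ((q · m) · q)), r(m · (p · q) · p · p · p · p, p · r(p, m) · m · q))  →  r(m · m · q · q · q · r(t(p), t(q)) · t(m · p · q), r(m · p · p · p · p · p · q, m · p · q · r(p, m)))
  Canonicalize subterm:  t(t((p · t(q)) · p · t(p)))  →  t(t(p · p · t(p) · t(q)))
  Sort:  r(m · m · q · q · q · r(t(p), t(q)) · t(m · p · q), r(m · p · p · p · p · p · q, m · p · q · r(p, m))) · t(t(p · p · t(p) · t(q)))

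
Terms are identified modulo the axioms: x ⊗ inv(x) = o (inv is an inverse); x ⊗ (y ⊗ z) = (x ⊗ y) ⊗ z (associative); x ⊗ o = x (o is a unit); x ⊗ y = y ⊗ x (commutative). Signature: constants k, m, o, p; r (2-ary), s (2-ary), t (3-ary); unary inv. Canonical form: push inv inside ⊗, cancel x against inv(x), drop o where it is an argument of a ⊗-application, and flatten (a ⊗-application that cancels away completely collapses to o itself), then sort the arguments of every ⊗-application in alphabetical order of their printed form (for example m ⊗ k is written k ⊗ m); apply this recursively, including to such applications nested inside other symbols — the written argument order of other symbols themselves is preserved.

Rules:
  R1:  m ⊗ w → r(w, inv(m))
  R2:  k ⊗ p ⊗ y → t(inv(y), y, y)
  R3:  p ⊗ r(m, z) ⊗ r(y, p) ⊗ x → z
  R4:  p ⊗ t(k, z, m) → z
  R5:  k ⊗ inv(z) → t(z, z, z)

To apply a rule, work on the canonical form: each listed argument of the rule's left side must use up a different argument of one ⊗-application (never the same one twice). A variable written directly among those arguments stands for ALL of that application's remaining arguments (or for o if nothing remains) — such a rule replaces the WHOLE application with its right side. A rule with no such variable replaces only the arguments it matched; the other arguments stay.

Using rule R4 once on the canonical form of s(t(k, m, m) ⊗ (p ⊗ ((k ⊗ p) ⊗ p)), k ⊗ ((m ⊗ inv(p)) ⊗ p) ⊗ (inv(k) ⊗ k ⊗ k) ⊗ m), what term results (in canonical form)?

Answer: s(k ⊗ m ⊗ p ⊗ p, k ⊗ k ⊗ m ⊗ m)

Derivation:
Canonical form:  s(k ⊗ p ⊗ p ⊗ p ⊗ t(k, m, m), k ⊗ k ⊗ m ⊗ m)
Apply R4:  consuming p, t(k, m, m);  z := m
New term:  s(k ⊗ m ⊗ p ⊗ p, k ⊗ k ⊗ m ⊗ m)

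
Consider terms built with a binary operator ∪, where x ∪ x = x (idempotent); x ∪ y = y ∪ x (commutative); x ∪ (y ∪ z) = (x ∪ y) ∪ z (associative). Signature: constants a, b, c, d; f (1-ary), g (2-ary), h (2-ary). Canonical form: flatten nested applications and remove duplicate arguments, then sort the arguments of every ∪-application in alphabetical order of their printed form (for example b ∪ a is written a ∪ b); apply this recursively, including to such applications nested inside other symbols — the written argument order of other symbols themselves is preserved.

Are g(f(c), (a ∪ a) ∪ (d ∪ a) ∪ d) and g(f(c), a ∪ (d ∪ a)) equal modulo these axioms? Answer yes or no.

Left:  g(f(c), (a ∪ a) ∪ (d ∪ a) ∪ d)
  Focus inside:  (a ∪ a) ∪ (d ∪ a) ∪ d
  Merge nested applications:  a ∪ a ∪ d ∪ a ∪ d
  Deduplicate:  drop duplicate a, a, d
  Order the arguments:  a ∪ d
  Reassemble:  g(f(c), a ∪ d)
Right:  g(f(c), a ∪ (d ∪ a))
  Work inside:  a ∪ (d ∪ a)
  Un-nest:  a ∪ d ∪ a
  Deduplicate:  drop duplicate a
  Sort arguments:  a ∪ d
  Rebuild:  g(f(c), a ∪ d)

Answer: yes — both canonical forms are g(f(c), a ∪ d)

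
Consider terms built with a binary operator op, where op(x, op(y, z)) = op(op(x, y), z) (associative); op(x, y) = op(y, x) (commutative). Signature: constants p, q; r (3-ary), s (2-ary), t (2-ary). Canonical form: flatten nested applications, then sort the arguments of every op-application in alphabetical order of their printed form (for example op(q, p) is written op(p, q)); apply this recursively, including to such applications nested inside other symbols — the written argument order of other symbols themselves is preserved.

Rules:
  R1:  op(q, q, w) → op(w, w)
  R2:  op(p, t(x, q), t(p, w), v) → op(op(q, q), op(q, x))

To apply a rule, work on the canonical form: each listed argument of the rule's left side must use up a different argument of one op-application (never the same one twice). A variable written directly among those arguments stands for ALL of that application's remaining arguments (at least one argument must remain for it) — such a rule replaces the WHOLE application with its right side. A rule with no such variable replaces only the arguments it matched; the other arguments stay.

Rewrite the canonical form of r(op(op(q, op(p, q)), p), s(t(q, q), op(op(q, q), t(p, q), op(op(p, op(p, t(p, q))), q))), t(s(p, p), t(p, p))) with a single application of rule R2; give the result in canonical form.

Canonical form:  r(op(p, p, q, q), s(t(q, q), op(p, p, q, q, q, t(p, q), t(p, q))), t(s(p, p), t(p, p)))
R2 matches:  uses p, t(p, q), t(p, q);  v := op(p, q, q, q), w := q, x := p
Every leftover argument binds to the variable; the entire application is replaced.
New term:  r(op(p, p, q, q), s(t(q, q), op(p, q, q, q)), t(s(p, p), t(p, p)))

Answer: r(op(p, p, q, q), s(t(q, q), op(p, q, q, q)), t(s(p, p), t(p, p)))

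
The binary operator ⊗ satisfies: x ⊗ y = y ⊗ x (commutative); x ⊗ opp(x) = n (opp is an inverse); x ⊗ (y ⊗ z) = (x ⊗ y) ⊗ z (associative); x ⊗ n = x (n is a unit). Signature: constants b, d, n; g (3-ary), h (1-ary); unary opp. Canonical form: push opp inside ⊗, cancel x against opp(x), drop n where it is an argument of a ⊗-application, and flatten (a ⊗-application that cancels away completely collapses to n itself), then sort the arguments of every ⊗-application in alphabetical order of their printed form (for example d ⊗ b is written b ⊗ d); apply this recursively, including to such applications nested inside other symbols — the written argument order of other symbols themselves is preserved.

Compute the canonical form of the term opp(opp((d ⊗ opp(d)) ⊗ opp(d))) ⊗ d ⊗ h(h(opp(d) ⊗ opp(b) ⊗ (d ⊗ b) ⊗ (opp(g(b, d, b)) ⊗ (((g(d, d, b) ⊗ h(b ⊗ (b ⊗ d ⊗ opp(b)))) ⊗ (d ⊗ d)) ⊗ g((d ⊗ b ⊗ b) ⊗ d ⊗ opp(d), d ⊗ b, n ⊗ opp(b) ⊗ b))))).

Answer: h(h(d ⊗ d ⊗ g(b ⊗ b ⊗ d, b ⊗ d, n) ⊗ g(d, d, b) ⊗ h(b ⊗ d) ⊗ opp(g(b, d, b))))

Derivation:
Push opp inside:  distribute opp over ⊗ and collapse double opp
Cancel inverse pairs:  d cancels
Collect terms:  h(h(d ⊗ d ⊗ g(b ⊗ b ⊗ d, b ⊗ d, n) ⊗ g(d, d, b) ⊗ h(b ⊗ d) ⊗ opp(g(b, d, b))))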